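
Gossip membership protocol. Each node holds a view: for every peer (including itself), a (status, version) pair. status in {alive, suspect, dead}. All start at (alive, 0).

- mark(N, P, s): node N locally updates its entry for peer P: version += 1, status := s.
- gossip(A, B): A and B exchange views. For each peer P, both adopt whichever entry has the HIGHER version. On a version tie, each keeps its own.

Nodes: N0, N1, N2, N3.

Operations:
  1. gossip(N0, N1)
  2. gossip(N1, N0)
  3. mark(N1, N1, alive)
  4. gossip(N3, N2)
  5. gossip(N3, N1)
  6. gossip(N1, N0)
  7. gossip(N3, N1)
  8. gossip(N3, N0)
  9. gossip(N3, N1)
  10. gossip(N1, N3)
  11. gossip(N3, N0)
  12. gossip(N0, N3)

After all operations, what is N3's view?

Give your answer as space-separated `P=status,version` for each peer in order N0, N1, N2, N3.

Answer: N0=alive,0 N1=alive,1 N2=alive,0 N3=alive,0

Derivation:
Op 1: gossip N0<->N1 -> N0.N0=(alive,v0) N0.N1=(alive,v0) N0.N2=(alive,v0) N0.N3=(alive,v0) | N1.N0=(alive,v0) N1.N1=(alive,v0) N1.N2=(alive,v0) N1.N3=(alive,v0)
Op 2: gossip N1<->N0 -> N1.N0=(alive,v0) N1.N1=(alive,v0) N1.N2=(alive,v0) N1.N3=(alive,v0) | N0.N0=(alive,v0) N0.N1=(alive,v0) N0.N2=(alive,v0) N0.N3=(alive,v0)
Op 3: N1 marks N1=alive -> (alive,v1)
Op 4: gossip N3<->N2 -> N3.N0=(alive,v0) N3.N1=(alive,v0) N3.N2=(alive,v0) N3.N3=(alive,v0) | N2.N0=(alive,v0) N2.N1=(alive,v0) N2.N2=(alive,v0) N2.N3=(alive,v0)
Op 5: gossip N3<->N1 -> N3.N0=(alive,v0) N3.N1=(alive,v1) N3.N2=(alive,v0) N3.N3=(alive,v0) | N1.N0=(alive,v0) N1.N1=(alive,v1) N1.N2=(alive,v0) N1.N3=(alive,v0)
Op 6: gossip N1<->N0 -> N1.N0=(alive,v0) N1.N1=(alive,v1) N1.N2=(alive,v0) N1.N3=(alive,v0) | N0.N0=(alive,v0) N0.N1=(alive,v1) N0.N2=(alive,v0) N0.N3=(alive,v0)
Op 7: gossip N3<->N1 -> N3.N0=(alive,v0) N3.N1=(alive,v1) N3.N2=(alive,v0) N3.N3=(alive,v0) | N1.N0=(alive,v0) N1.N1=(alive,v1) N1.N2=(alive,v0) N1.N3=(alive,v0)
Op 8: gossip N3<->N0 -> N3.N0=(alive,v0) N3.N1=(alive,v1) N3.N2=(alive,v0) N3.N3=(alive,v0) | N0.N0=(alive,v0) N0.N1=(alive,v1) N0.N2=(alive,v0) N0.N3=(alive,v0)
Op 9: gossip N3<->N1 -> N3.N0=(alive,v0) N3.N1=(alive,v1) N3.N2=(alive,v0) N3.N3=(alive,v0) | N1.N0=(alive,v0) N1.N1=(alive,v1) N1.N2=(alive,v0) N1.N3=(alive,v0)
Op 10: gossip N1<->N3 -> N1.N0=(alive,v0) N1.N1=(alive,v1) N1.N2=(alive,v0) N1.N3=(alive,v0) | N3.N0=(alive,v0) N3.N1=(alive,v1) N3.N2=(alive,v0) N3.N3=(alive,v0)
Op 11: gossip N3<->N0 -> N3.N0=(alive,v0) N3.N1=(alive,v1) N3.N2=(alive,v0) N3.N3=(alive,v0) | N0.N0=(alive,v0) N0.N1=(alive,v1) N0.N2=(alive,v0) N0.N3=(alive,v0)
Op 12: gossip N0<->N3 -> N0.N0=(alive,v0) N0.N1=(alive,v1) N0.N2=(alive,v0) N0.N3=(alive,v0) | N3.N0=(alive,v0) N3.N1=(alive,v1) N3.N2=(alive,v0) N3.N3=(alive,v0)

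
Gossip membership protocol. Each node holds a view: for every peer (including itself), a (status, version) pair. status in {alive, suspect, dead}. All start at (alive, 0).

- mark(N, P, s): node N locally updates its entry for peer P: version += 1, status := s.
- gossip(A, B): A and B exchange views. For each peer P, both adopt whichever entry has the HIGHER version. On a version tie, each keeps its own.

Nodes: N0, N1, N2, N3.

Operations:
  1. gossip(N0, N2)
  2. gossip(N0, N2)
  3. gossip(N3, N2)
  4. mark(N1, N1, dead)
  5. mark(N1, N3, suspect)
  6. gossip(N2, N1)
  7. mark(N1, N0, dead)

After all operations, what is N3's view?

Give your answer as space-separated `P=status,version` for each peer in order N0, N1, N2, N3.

Op 1: gossip N0<->N2 -> N0.N0=(alive,v0) N0.N1=(alive,v0) N0.N2=(alive,v0) N0.N3=(alive,v0) | N2.N0=(alive,v0) N2.N1=(alive,v0) N2.N2=(alive,v0) N2.N3=(alive,v0)
Op 2: gossip N0<->N2 -> N0.N0=(alive,v0) N0.N1=(alive,v0) N0.N2=(alive,v0) N0.N3=(alive,v0) | N2.N0=(alive,v0) N2.N1=(alive,v0) N2.N2=(alive,v0) N2.N3=(alive,v0)
Op 3: gossip N3<->N2 -> N3.N0=(alive,v0) N3.N1=(alive,v0) N3.N2=(alive,v0) N3.N3=(alive,v0) | N2.N0=(alive,v0) N2.N1=(alive,v0) N2.N2=(alive,v0) N2.N3=(alive,v0)
Op 4: N1 marks N1=dead -> (dead,v1)
Op 5: N1 marks N3=suspect -> (suspect,v1)
Op 6: gossip N2<->N1 -> N2.N0=(alive,v0) N2.N1=(dead,v1) N2.N2=(alive,v0) N2.N3=(suspect,v1) | N1.N0=(alive,v0) N1.N1=(dead,v1) N1.N2=(alive,v0) N1.N3=(suspect,v1)
Op 7: N1 marks N0=dead -> (dead,v1)

Answer: N0=alive,0 N1=alive,0 N2=alive,0 N3=alive,0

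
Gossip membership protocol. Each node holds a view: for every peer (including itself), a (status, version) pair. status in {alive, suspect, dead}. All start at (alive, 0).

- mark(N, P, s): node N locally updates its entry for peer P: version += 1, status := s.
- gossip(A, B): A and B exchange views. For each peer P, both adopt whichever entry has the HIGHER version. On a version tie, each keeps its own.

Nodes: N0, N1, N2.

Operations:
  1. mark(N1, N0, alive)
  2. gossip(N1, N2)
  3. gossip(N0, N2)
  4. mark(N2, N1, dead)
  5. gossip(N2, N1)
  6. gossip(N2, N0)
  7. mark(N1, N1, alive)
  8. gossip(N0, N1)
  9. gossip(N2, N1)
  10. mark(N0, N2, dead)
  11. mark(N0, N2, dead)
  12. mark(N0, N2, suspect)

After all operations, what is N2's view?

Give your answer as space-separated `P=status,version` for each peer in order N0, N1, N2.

Answer: N0=alive,1 N1=alive,2 N2=alive,0

Derivation:
Op 1: N1 marks N0=alive -> (alive,v1)
Op 2: gossip N1<->N2 -> N1.N0=(alive,v1) N1.N1=(alive,v0) N1.N2=(alive,v0) | N2.N0=(alive,v1) N2.N1=(alive,v0) N2.N2=(alive,v0)
Op 3: gossip N0<->N2 -> N0.N0=(alive,v1) N0.N1=(alive,v0) N0.N2=(alive,v0) | N2.N0=(alive,v1) N2.N1=(alive,v0) N2.N2=(alive,v0)
Op 4: N2 marks N1=dead -> (dead,v1)
Op 5: gossip N2<->N1 -> N2.N0=(alive,v1) N2.N1=(dead,v1) N2.N2=(alive,v0) | N1.N0=(alive,v1) N1.N1=(dead,v1) N1.N2=(alive,v0)
Op 6: gossip N2<->N0 -> N2.N0=(alive,v1) N2.N1=(dead,v1) N2.N2=(alive,v0) | N0.N0=(alive,v1) N0.N1=(dead,v1) N0.N2=(alive,v0)
Op 7: N1 marks N1=alive -> (alive,v2)
Op 8: gossip N0<->N1 -> N0.N0=(alive,v1) N0.N1=(alive,v2) N0.N2=(alive,v0) | N1.N0=(alive,v1) N1.N1=(alive,v2) N1.N2=(alive,v0)
Op 9: gossip N2<->N1 -> N2.N0=(alive,v1) N2.N1=(alive,v2) N2.N2=(alive,v0) | N1.N0=(alive,v1) N1.N1=(alive,v2) N1.N2=(alive,v0)
Op 10: N0 marks N2=dead -> (dead,v1)
Op 11: N0 marks N2=dead -> (dead,v2)
Op 12: N0 marks N2=suspect -> (suspect,v3)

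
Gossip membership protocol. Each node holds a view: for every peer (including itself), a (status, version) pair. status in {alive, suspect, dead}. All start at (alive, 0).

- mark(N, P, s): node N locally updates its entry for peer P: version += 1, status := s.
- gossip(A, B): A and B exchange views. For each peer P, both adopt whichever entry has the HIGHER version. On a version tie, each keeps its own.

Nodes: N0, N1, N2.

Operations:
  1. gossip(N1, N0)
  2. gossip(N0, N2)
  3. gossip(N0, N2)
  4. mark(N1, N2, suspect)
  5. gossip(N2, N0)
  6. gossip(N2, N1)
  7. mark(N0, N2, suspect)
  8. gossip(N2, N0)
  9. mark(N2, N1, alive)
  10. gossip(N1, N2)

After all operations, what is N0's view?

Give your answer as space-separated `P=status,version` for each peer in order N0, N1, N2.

Answer: N0=alive,0 N1=alive,0 N2=suspect,1

Derivation:
Op 1: gossip N1<->N0 -> N1.N0=(alive,v0) N1.N1=(alive,v0) N1.N2=(alive,v0) | N0.N0=(alive,v0) N0.N1=(alive,v0) N0.N2=(alive,v0)
Op 2: gossip N0<->N2 -> N0.N0=(alive,v0) N0.N1=(alive,v0) N0.N2=(alive,v0) | N2.N0=(alive,v0) N2.N1=(alive,v0) N2.N2=(alive,v0)
Op 3: gossip N0<->N2 -> N0.N0=(alive,v0) N0.N1=(alive,v0) N0.N2=(alive,v0) | N2.N0=(alive,v0) N2.N1=(alive,v0) N2.N2=(alive,v0)
Op 4: N1 marks N2=suspect -> (suspect,v1)
Op 5: gossip N2<->N0 -> N2.N0=(alive,v0) N2.N1=(alive,v0) N2.N2=(alive,v0) | N0.N0=(alive,v0) N0.N1=(alive,v0) N0.N2=(alive,v0)
Op 6: gossip N2<->N1 -> N2.N0=(alive,v0) N2.N1=(alive,v0) N2.N2=(suspect,v1) | N1.N0=(alive,v0) N1.N1=(alive,v0) N1.N2=(suspect,v1)
Op 7: N0 marks N2=suspect -> (suspect,v1)
Op 8: gossip N2<->N0 -> N2.N0=(alive,v0) N2.N1=(alive,v0) N2.N2=(suspect,v1) | N0.N0=(alive,v0) N0.N1=(alive,v0) N0.N2=(suspect,v1)
Op 9: N2 marks N1=alive -> (alive,v1)
Op 10: gossip N1<->N2 -> N1.N0=(alive,v0) N1.N1=(alive,v1) N1.N2=(suspect,v1) | N2.N0=(alive,v0) N2.N1=(alive,v1) N2.N2=(suspect,v1)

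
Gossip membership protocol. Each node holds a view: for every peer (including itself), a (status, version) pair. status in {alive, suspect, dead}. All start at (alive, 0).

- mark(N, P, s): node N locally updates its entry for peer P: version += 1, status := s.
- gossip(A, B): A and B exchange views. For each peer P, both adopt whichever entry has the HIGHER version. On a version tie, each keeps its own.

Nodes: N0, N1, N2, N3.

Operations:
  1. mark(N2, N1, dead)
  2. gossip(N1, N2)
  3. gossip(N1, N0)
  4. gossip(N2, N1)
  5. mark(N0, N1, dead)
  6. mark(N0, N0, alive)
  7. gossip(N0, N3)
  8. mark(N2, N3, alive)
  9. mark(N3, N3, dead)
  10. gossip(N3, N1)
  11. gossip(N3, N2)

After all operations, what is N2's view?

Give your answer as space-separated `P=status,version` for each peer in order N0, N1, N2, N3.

Op 1: N2 marks N1=dead -> (dead,v1)
Op 2: gossip N1<->N2 -> N1.N0=(alive,v0) N1.N1=(dead,v1) N1.N2=(alive,v0) N1.N3=(alive,v0) | N2.N0=(alive,v0) N2.N1=(dead,v1) N2.N2=(alive,v0) N2.N3=(alive,v0)
Op 3: gossip N1<->N0 -> N1.N0=(alive,v0) N1.N1=(dead,v1) N1.N2=(alive,v0) N1.N3=(alive,v0) | N0.N0=(alive,v0) N0.N1=(dead,v1) N0.N2=(alive,v0) N0.N3=(alive,v0)
Op 4: gossip N2<->N1 -> N2.N0=(alive,v0) N2.N1=(dead,v1) N2.N2=(alive,v0) N2.N3=(alive,v0) | N1.N0=(alive,v0) N1.N1=(dead,v1) N1.N2=(alive,v0) N1.N3=(alive,v0)
Op 5: N0 marks N1=dead -> (dead,v2)
Op 6: N0 marks N0=alive -> (alive,v1)
Op 7: gossip N0<->N3 -> N0.N0=(alive,v1) N0.N1=(dead,v2) N0.N2=(alive,v0) N0.N3=(alive,v0) | N3.N0=(alive,v1) N3.N1=(dead,v2) N3.N2=(alive,v0) N3.N3=(alive,v0)
Op 8: N2 marks N3=alive -> (alive,v1)
Op 9: N3 marks N3=dead -> (dead,v1)
Op 10: gossip N3<->N1 -> N3.N0=(alive,v1) N3.N1=(dead,v2) N3.N2=(alive,v0) N3.N3=(dead,v1) | N1.N0=(alive,v1) N1.N1=(dead,v2) N1.N2=(alive,v0) N1.N3=(dead,v1)
Op 11: gossip N3<->N2 -> N3.N0=(alive,v1) N3.N1=(dead,v2) N3.N2=(alive,v0) N3.N3=(dead,v1) | N2.N0=(alive,v1) N2.N1=(dead,v2) N2.N2=(alive,v0) N2.N3=(alive,v1)

Answer: N0=alive,1 N1=dead,2 N2=alive,0 N3=alive,1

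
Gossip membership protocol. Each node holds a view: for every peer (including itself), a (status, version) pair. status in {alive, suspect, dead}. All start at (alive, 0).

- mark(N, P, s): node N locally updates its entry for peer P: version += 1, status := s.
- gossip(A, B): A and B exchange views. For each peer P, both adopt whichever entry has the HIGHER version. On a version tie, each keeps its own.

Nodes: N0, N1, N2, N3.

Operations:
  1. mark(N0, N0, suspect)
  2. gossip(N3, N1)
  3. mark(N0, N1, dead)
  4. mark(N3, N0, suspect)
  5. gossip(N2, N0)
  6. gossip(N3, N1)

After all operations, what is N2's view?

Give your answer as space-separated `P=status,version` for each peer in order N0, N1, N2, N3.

Op 1: N0 marks N0=suspect -> (suspect,v1)
Op 2: gossip N3<->N1 -> N3.N0=(alive,v0) N3.N1=(alive,v0) N3.N2=(alive,v0) N3.N3=(alive,v0) | N1.N0=(alive,v0) N1.N1=(alive,v0) N1.N2=(alive,v0) N1.N3=(alive,v0)
Op 3: N0 marks N1=dead -> (dead,v1)
Op 4: N3 marks N0=suspect -> (suspect,v1)
Op 5: gossip N2<->N0 -> N2.N0=(suspect,v1) N2.N1=(dead,v1) N2.N2=(alive,v0) N2.N3=(alive,v0) | N0.N0=(suspect,v1) N0.N1=(dead,v1) N0.N2=(alive,v0) N0.N3=(alive,v0)
Op 6: gossip N3<->N1 -> N3.N0=(suspect,v1) N3.N1=(alive,v0) N3.N2=(alive,v0) N3.N3=(alive,v0) | N1.N0=(suspect,v1) N1.N1=(alive,v0) N1.N2=(alive,v0) N1.N3=(alive,v0)

Answer: N0=suspect,1 N1=dead,1 N2=alive,0 N3=alive,0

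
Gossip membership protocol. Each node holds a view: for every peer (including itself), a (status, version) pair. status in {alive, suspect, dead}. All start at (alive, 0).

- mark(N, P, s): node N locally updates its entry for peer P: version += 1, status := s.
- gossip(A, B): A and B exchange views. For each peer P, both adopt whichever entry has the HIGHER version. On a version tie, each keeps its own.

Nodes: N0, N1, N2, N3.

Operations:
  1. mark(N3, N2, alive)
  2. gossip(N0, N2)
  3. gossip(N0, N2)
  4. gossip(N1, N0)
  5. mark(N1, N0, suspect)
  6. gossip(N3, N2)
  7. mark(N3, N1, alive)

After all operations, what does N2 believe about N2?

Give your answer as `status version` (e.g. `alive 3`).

Op 1: N3 marks N2=alive -> (alive,v1)
Op 2: gossip N0<->N2 -> N0.N0=(alive,v0) N0.N1=(alive,v0) N0.N2=(alive,v0) N0.N3=(alive,v0) | N2.N0=(alive,v0) N2.N1=(alive,v0) N2.N2=(alive,v0) N2.N3=(alive,v0)
Op 3: gossip N0<->N2 -> N0.N0=(alive,v0) N0.N1=(alive,v0) N0.N2=(alive,v0) N0.N3=(alive,v0) | N2.N0=(alive,v0) N2.N1=(alive,v0) N2.N2=(alive,v0) N2.N3=(alive,v0)
Op 4: gossip N1<->N0 -> N1.N0=(alive,v0) N1.N1=(alive,v0) N1.N2=(alive,v0) N1.N3=(alive,v0) | N0.N0=(alive,v0) N0.N1=(alive,v0) N0.N2=(alive,v0) N0.N3=(alive,v0)
Op 5: N1 marks N0=suspect -> (suspect,v1)
Op 6: gossip N3<->N2 -> N3.N0=(alive,v0) N3.N1=(alive,v0) N3.N2=(alive,v1) N3.N3=(alive,v0) | N2.N0=(alive,v0) N2.N1=(alive,v0) N2.N2=(alive,v1) N2.N3=(alive,v0)
Op 7: N3 marks N1=alive -> (alive,v1)

Answer: alive 1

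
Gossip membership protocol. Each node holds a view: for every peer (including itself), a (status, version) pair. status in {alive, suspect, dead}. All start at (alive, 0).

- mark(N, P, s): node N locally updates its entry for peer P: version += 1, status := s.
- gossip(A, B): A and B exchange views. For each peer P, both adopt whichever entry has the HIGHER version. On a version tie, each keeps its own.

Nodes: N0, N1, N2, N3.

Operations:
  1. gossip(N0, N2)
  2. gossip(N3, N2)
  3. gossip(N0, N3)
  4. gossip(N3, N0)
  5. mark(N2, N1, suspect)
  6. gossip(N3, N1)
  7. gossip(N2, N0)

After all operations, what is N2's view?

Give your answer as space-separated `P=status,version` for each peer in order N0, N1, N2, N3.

Op 1: gossip N0<->N2 -> N0.N0=(alive,v0) N0.N1=(alive,v0) N0.N2=(alive,v0) N0.N3=(alive,v0) | N2.N0=(alive,v0) N2.N1=(alive,v0) N2.N2=(alive,v0) N2.N3=(alive,v0)
Op 2: gossip N3<->N2 -> N3.N0=(alive,v0) N3.N1=(alive,v0) N3.N2=(alive,v0) N3.N3=(alive,v0) | N2.N0=(alive,v0) N2.N1=(alive,v0) N2.N2=(alive,v0) N2.N3=(alive,v0)
Op 3: gossip N0<->N3 -> N0.N0=(alive,v0) N0.N1=(alive,v0) N0.N2=(alive,v0) N0.N3=(alive,v0) | N3.N0=(alive,v0) N3.N1=(alive,v0) N3.N2=(alive,v0) N3.N3=(alive,v0)
Op 4: gossip N3<->N0 -> N3.N0=(alive,v0) N3.N1=(alive,v0) N3.N2=(alive,v0) N3.N3=(alive,v0) | N0.N0=(alive,v0) N0.N1=(alive,v0) N0.N2=(alive,v0) N0.N3=(alive,v0)
Op 5: N2 marks N1=suspect -> (suspect,v1)
Op 6: gossip N3<->N1 -> N3.N0=(alive,v0) N3.N1=(alive,v0) N3.N2=(alive,v0) N3.N3=(alive,v0) | N1.N0=(alive,v0) N1.N1=(alive,v0) N1.N2=(alive,v0) N1.N3=(alive,v0)
Op 7: gossip N2<->N0 -> N2.N0=(alive,v0) N2.N1=(suspect,v1) N2.N2=(alive,v0) N2.N3=(alive,v0) | N0.N0=(alive,v0) N0.N1=(suspect,v1) N0.N2=(alive,v0) N0.N3=(alive,v0)

Answer: N0=alive,0 N1=suspect,1 N2=alive,0 N3=alive,0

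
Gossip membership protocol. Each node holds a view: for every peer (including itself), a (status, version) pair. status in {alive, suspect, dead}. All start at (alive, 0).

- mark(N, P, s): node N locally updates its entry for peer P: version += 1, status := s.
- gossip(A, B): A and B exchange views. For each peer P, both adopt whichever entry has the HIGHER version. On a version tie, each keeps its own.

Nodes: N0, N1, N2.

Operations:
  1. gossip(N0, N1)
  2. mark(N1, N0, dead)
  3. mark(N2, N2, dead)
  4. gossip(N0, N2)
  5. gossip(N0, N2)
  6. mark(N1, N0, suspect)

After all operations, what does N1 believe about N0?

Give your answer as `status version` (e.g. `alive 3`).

Op 1: gossip N0<->N1 -> N0.N0=(alive,v0) N0.N1=(alive,v0) N0.N2=(alive,v0) | N1.N0=(alive,v0) N1.N1=(alive,v0) N1.N2=(alive,v0)
Op 2: N1 marks N0=dead -> (dead,v1)
Op 3: N2 marks N2=dead -> (dead,v1)
Op 4: gossip N0<->N2 -> N0.N0=(alive,v0) N0.N1=(alive,v0) N0.N2=(dead,v1) | N2.N0=(alive,v0) N2.N1=(alive,v0) N2.N2=(dead,v1)
Op 5: gossip N0<->N2 -> N0.N0=(alive,v0) N0.N1=(alive,v0) N0.N2=(dead,v1) | N2.N0=(alive,v0) N2.N1=(alive,v0) N2.N2=(dead,v1)
Op 6: N1 marks N0=suspect -> (suspect,v2)

Answer: suspect 2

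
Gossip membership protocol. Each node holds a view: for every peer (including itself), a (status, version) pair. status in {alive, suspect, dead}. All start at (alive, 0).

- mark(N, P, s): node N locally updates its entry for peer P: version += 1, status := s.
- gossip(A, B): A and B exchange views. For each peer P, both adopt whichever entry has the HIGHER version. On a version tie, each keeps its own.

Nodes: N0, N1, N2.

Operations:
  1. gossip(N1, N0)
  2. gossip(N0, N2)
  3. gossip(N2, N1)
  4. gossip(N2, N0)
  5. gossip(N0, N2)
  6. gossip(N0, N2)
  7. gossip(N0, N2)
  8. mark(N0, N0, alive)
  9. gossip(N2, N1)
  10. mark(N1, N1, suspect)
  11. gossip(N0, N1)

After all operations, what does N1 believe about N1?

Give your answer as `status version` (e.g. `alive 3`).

Op 1: gossip N1<->N0 -> N1.N0=(alive,v0) N1.N1=(alive,v0) N1.N2=(alive,v0) | N0.N0=(alive,v0) N0.N1=(alive,v0) N0.N2=(alive,v0)
Op 2: gossip N0<->N2 -> N0.N0=(alive,v0) N0.N1=(alive,v0) N0.N2=(alive,v0) | N2.N0=(alive,v0) N2.N1=(alive,v0) N2.N2=(alive,v0)
Op 3: gossip N2<->N1 -> N2.N0=(alive,v0) N2.N1=(alive,v0) N2.N2=(alive,v0) | N1.N0=(alive,v0) N1.N1=(alive,v0) N1.N2=(alive,v0)
Op 4: gossip N2<->N0 -> N2.N0=(alive,v0) N2.N1=(alive,v0) N2.N2=(alive,v0) | N0.N0=(alive,v0) N0.N1=(alive,v0) N0.N2=(alive,v0)
Op 5: gossip N0<->N2 -> N0.N0=(alive,v0) N0.N1=(alive,v0) N0.N2=(alive,v0) | N2.N0=(alive,v0) N2.N1=(alive,v0) N2.N2=(alive,v0)
Op 6: gossip N0<->N2 -> N0.N0=(alive,v0) N0.N1=(alive,v0) N0.N2=(alive,v0) | N2.N0=(alive,v0) N2.N1=(alive,v0) N2.N2=(alive,v0)
Op 7: gossip N0<->N2 -> N0.N0=(alive,v0) N0.N1=(alive,v0) N0.N2=(alive,v0) | N2.N0=(alive,v0) N2.N1=(alive,v0) N2.N2=(alive,v0)
Op 8: N0 marks N0=alive -> (alive,v1)
Op 9: gossip N2<->N1 -> N2.N0=(alive,v0) N2.N1=(alive,v0) N2.N2=(alive,v0) | N1.N0=(alive,v0) N1.N1=(alive,v0) N1.N2=(alive,v0)
Op 10: N1 marks N1=suspect -> (suspect,v1)
Op 11: gossip N0<->N1 -> N0.N0=(alive,v1) N0.N1=(suspect,v1) N0.N2=(alive,v0) | N1.N0=(alive,v1) N1.N1=(suspect,v1) N1.N2=(alive,v0)

Answer: suspect 1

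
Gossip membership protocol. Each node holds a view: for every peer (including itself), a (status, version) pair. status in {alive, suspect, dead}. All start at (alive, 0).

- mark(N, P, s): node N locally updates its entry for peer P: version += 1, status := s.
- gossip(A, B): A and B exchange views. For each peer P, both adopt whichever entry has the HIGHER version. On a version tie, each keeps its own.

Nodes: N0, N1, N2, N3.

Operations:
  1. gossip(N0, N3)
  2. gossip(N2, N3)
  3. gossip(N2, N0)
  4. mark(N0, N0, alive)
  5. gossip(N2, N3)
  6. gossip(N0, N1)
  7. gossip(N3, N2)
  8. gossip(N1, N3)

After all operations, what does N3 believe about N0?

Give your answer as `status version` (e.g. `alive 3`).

Answer: alive 1

Derivation:
Op 1: gossip N0<->N3 -> N0.N0=(alive,v0) N0.N1=(alive,v0) N0.N2=(alive,v0) N0.N3=(alive,v0) | N3.N0=(alive,v0) N3.N1=(alive,v0) N3.N2=(alive,v0) N3.N3=(alive,v0)
Op 2: gossip N2<->N3 -> N2.N0=(alive,v0) N2.N1=(alive,v0) N2.N2=(alive,v0) N2.N3=(alive,v0) | N3.N0=(alive,v0) N3.N1=(alive,v0) N3.N2=(alive,v0) N3.N3=(alive,v0)
Op 3: gossip N2<->N0 -> N2.N0=(alive,v0) N2.N1=(alive,v0) N2.N2=(alive,v0) N2.N3=(alive,v0) | N0.N0=(alive,v0) N0.N1=(alive,v0) N0.N2=(alive,v0) N0.N3=(alive,v0)
Op 4: N0 marks N0=alive -> (alive,v1)
Op 5: gossip N2<->N3 -> N2.N0=(alive,v0) N2.N1=(alive,v0) N2.N2=(alive,v0) N2.N3=(alive,v0) | N3.N0=(alive,v0) N3.N1=(alive,v0) N3.N2=(alive,v0) N3.N3=(alive,v0)
Op 6: gossip N0<->N1 -> N0.N0=(alive,v1) N0.N1=(alive,v0) N0.N2=(alive,v0) N0.N3=(alive,v0) | N1.N0=(alive,v1) N1.N1=(alive,v0) N1.N2=(alive,v0) N1.N3=(alive,v0)
Op 7: gossip N3<->N2 -> N3.N0=(alive,v0) N3.N1=(alive,v0) N3.N2=(alive,v0) N3.N3=(alive,v0) | N2.N0=(alive,v0) N2.N1=(alive,v0) N2.N2=(alive,v0) N2.N3=(alive,v0)
Op 8: gossip N1<->N3 -> N1.N0=(alive,v1) N1.N1=(alive,v0) N1.N2=(alive,v0) N1.N3=(alive,v0) | N3.N0=(alive,v1) N3.N1=(alive,v0) N3.N2=(alive,v0) N3.N3=(alive,v0)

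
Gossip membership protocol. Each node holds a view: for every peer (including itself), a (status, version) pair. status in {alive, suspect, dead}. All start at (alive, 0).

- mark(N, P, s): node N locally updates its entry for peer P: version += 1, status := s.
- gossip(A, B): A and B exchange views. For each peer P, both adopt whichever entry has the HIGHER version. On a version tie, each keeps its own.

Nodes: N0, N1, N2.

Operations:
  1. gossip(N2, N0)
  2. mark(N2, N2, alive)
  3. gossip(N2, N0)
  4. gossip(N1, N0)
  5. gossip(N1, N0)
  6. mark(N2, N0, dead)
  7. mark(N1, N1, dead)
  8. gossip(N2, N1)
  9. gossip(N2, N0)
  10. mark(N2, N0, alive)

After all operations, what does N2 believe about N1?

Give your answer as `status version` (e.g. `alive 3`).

Op 1: gossip N2<->N0 -> N2.N0=(alive,v0) N2.N1=(alive,v0) N2.N2=(alive,v0) | N0.N0=(alive,v0) N0.N1=(alive,v0) N0.N2=(alive,v0)
Op 2: N2 marks N2=alive -> (alive,v1)
Op 3: gossip N2<->N0 -> N2.N0=(alive,v0) N2.N1=(alive,v0) N2.N2=(alive,v1) | N0.N0=(alive,v0) N0.N1=(alive,v0) N0.N2=(alive,v1)
Op 4: gossip N1<->N0 -> N1.N0=(alive,v0) N1.N1=(alive,v0) N1.N2=(alive,v1) | N0.N0=(alive,v0) N0.N1=(alive,v0) N0.N2=(alive,v1)
Op 5: gossip N1<->N0 -> N1.N0=(alive,v0) N1.N1=(alive,v0) N1.N2=(alive,v1) | N0.N0=(alive,v0) N0.N1=(alive,v0) N0.N2=(alive,v1)
Op 6: N2 marks N0=dead -> (dead,v1)
Op 7: N1 marks N1=dead -> (dead,v1)
Op 8: gossip N2<->N1 -> N2.N0=(dead,v1) N2.N1=(dead,v1) N2.N2=(alive,v1) | N1.N0=(dead,v1) N1.N1=(dead,v1) N1.N2=(alive,v1)
Op 9: gossip N2<->N0 -> N2.N0=(dead,v1) N2.N1=(dead,v1) N2.N2=(alive,v1) | N0.N0=(dead,v1) N0.N1=(dead,v1) N0.N2=(alive,v1)
Op 10: N2 marks N0=alive -> (alive,v2)

Answer: dead 1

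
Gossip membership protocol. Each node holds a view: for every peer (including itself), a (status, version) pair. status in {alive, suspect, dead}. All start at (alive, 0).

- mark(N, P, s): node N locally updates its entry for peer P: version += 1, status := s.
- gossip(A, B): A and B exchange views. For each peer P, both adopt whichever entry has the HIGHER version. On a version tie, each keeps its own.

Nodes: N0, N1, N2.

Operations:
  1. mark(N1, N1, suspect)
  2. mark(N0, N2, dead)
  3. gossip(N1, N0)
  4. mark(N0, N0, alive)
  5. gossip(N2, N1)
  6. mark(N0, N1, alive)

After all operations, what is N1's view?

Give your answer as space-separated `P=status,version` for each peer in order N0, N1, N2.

Answer: N0=alive,0 N1=suspect,1 N2=dead,1

Derivation:
Op 1: N1 marks N1=suspect -> (suspect,v1)
Op 2: N0 marks N2=dead -> (dead,v1)
Op 3: gossip N1<->N0 -> N1.N0=(alive,v0) N1.N1=(suspect,v1) N1.N2=(dead,v1) | N0.N0=(alive,v0) N0.N1=(suspect,v1) N0.N2=(dead,v1)
Op 4: N0 marks N0=alive -> (alive,v1)
Op 5: gossip N2<->N1 -> N2.N0=(alive,v0) N2.N1=(suspect,v1) N2.N2=(dead,v1) | N1.N0=(alive,v0) N1.N1=(suspect,v1) N1.N2=(dead,v1)
Op 6: N0 marks N1=alive -> (alive,v2)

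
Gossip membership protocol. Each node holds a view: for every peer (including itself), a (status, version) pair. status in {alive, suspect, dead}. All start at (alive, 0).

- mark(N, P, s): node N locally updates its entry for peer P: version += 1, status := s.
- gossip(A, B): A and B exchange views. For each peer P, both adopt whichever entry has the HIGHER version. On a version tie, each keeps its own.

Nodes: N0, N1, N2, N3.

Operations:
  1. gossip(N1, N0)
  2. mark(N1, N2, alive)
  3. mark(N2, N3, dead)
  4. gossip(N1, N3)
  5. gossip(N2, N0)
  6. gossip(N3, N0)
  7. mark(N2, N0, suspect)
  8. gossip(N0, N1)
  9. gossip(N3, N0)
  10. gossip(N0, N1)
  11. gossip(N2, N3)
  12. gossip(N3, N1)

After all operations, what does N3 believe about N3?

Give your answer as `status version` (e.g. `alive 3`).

Answer: dead 1

Derivation:
Op 1: gossip N1<->N0 -> N1.N0=(alive,v0) N1.N1=(alive,v0) N1.N2=(alive,v0) N1.N3=(alive,v0) | N0.N0=(alive,v0) N0.N1=(alive,v0) N0.N2=(alive,v0) N0.N3=(alive,v0)
Op 2: N1 marks N2=alive -> (alive,v1)
Op 3: N2 marks N3=dead -> (dead,v1)
Op 4: gossip N1<->N3 -> N1.N0=(alive,v0) N1.N1=(alive,v0) N1.N2=(alive,v1) N1.N3=(alive,v0) | N3.N0=(alive,v0) N3.N1=(alive,v0) N3.N2=(alive,v1) N3.N3=(alive,v0)
Op 5: gossip N2<->N0 -> N2.N0=(alive,v0) N2.N1=(alive,v0) N2.N2=(alive,v0) N2.N3=(dead,v1) | N0.N0=(alive,v0) N0.N1=(alive,v0) N0.N2=(alive,v0) N0.N3=(dead,v1)
Op 6: gossip N3<->N0 -> N3.N0=(alive,v0) N3.N1=(alive,v0) N3.N2=(alive,v1) N3.N3=(dead,v1) | N0.N0=(alive,v0) N0.N1=(alive,v0) N0.N2=(alive,v1) N0.N3=(dead,v1)
Op 7: N2 marks N0=suspect -> (suspect,v1)
Op 8: gossip N0<->N1 -> N0.N0=(alive,v0) N0.N1=(alive,v0) N0.N2=(alive,v1) N0.N3=(dead,v1) | N1.N0=(alive,v0) N1.N1=(alive,v0) N1.N2=(alive,v1) N1.N3=(dead,v1)
Op 9: gossip N3<->N0 -> N3.N0=(alive,v0) N3.N1=(alive,v0) N3.N2=(alive,v1) N3.N3=(dead,v1) | N0.N0=(alive,v0) N0.N1=(alive,v0) N0.N2=(alive,v1) N0.N3=(dead,v1)
Op 10: gossip N0<->N1 -> N0.N0=(alive,v0) N0.N1=(alive,v0) N0.N2=(alive,v1) N0.N3=(dead,v1) | N1.N0=(alive,v0) N1.N1=(alive,v0) N1.N2=(alive,v1) N1.N3=(dead,v1)
Op 11: gossip N2<->N3 -> N2.N0=(suspect,v1) N2.N1=(alive,v0) N2.N2=(alive,v1) N2.N3=(dead,v1) | N3.N0=(suspect,v1) N3.N1=(alive,v0) N3.N2=(alive,v1) N3.N3=(dead,v1)
Op 12: gossip N3<->N1 -> N3.N0=(suspect,v1) N3.N1=(alive,v0) N3.N2=(alive,v1) N3.N3=(dead,v1) | N1.N0=(suspect,v1) N1.N1=(alive,v0) N1.N2=(alive,v1) N1.N3=(dead,v1)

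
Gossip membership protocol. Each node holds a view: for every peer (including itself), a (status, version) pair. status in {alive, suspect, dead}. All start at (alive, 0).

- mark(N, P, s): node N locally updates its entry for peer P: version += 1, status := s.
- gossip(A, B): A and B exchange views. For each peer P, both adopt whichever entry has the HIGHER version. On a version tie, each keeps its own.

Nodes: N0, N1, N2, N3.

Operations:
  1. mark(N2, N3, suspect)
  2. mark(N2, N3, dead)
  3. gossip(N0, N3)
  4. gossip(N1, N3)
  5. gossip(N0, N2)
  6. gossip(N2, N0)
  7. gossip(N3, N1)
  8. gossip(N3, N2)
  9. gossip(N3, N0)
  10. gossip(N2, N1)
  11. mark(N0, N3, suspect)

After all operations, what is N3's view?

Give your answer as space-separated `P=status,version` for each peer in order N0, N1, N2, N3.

Answer: N0=alive,0 N1=alive,0 N2=alive,0 N3=dead,2

Derivation:
Op 1: N2 marks N3=suspect -> (suspect,v1)
Op 2: N2 marks N3=dead -> (dead,v2)
Op 3: gossip N0<->N3 -> N0.N0=(alive,v0) N0.N1=(alive,v0) N0.N2=(alive,v0) N0.N3=(alive,v0) | N3.N0=(alive,v0) N3.N1=(alive,v0) N3.N2=(alive,v0) N3.N3=(alive,v0)
Op 4: gossip N1<->N3 -> N1.N0=(alive,v0) N1.N1=(alive,v0) N1.N2=(alive,v0) N1.N3=(alive,v0) | N3.N0=(alive,v0) N3.N1=(alive,v0) N3.N2=(alive,v0) N3.N3=(alive,v0)
Op 5: gossip N0<->N2 -> N0.N0=(alive,v0) N0.N1=(alive,v0) N0.N2=(alive,v0) N0.N3=(dead,v2) | N2.N0=(alive,v0) N2.N1=(alive,v0) N2.N2=(alive,v0) N2.N3=(dead,v2)
Op 6: gossip N2<->N0 -> N2.N0=(alive,v0) N2.N1=(alive,v0) N2.N2=(alive,v0) N2.N3=(dead,v2) | N0.N0=(alive,v0) N0.N1=(alive,v0) N0.N2=(alive,v0) N0.N3=(dead,v2)
Op 7: gossip N3<->N1 -> N3.N0=(alive,v0) N3.N1=(alive,v0) N3.N2=(alive,v0) N3.N3=(alive,v0) | N1.N0=(alive,v0) N1.N1=(alive,v0) N1.N2=(alive,v0) N1.N3=(alive,v0)
Op 8: gossip N3<->N2 -> N3.N0=(alive,v0) N3.N1=(alive,v0) N3.N2=(alive,v0) N3.N3=(dead,v2) | N2.N0=(alive,v0) N2.N1=(alive,v0) N2.N2=(alive,v0) N2.N3=(dead,v2)
Op 9: gossip N3<->N0 -> N3.N0=(alive,v0) N3.N1=(alive,v0) N3.N2=(alive,v0) N3.N3=(dead,v2) | N0.N0=(alive,v0) N0.N1=(alive,v0) N0.N2=(alive,v0) N0.N3=(dead,v2)
Op 10: gossip N2<->N1 -> N2.N0=(alive,v0) N2.N1=(alive,v0) N2.N2=(alive,v0) N2.N3=(dead,v2) | N1.N0=(alive,v0) N1.N1=(alive,v0) N1.N2=(alive,v0) N1.N3=(dead,v2)
Op 11: N0 marks N3=suspect -> (suspect,v3)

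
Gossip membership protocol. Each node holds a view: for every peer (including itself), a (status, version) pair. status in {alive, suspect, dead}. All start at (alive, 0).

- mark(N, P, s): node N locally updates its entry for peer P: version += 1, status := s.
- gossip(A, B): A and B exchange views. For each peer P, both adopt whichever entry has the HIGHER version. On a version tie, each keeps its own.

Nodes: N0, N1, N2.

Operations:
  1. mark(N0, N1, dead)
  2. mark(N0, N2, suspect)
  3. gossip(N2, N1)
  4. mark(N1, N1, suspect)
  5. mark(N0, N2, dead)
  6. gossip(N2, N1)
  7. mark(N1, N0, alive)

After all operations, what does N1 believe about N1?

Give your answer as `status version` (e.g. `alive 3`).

Answer: suspect 1

Derivation:
Op 1: N0 marks N1=dead -> (dead,v1)
Op 2: N0 marks N2=suspect -> (suspect,v1)
Op 3: gossip N2<->N1 -> N2.N0=(alive,v0) N2.N1=(alive,v0) N2.N2=(alive,v0) | N1.N0=(alive,v0) N1.N1=(alive,v0) N1.N2=(alive,v0)
Op 4: N1 marks N1=suspect -> (suspect,v1)
Op 5: N0 marks N2=dead -> (dead,v2)
Op 6: gossip N2<->N1 -> N2.N0=(alive,v0) N2.N1=(suspect,v1) N2.N2=(alive,v0) | N1.N0=(alive,v0) N1.N1=(suspect,v1) N1.N2=(alive,v0)
Op 7: N1 marks N0=alive -> (alive,v1)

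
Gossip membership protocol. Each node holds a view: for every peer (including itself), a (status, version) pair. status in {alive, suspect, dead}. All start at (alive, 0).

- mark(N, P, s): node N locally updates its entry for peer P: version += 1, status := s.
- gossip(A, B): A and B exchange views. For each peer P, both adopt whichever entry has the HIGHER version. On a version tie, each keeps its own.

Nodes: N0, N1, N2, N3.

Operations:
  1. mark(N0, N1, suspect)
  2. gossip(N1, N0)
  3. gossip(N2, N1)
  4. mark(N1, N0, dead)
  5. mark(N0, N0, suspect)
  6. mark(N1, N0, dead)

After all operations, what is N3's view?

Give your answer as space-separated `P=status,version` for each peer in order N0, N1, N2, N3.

Answer: N0=alive,0 N1=alive,0 N2=alive,0 N3=alive,0

Derivation:
Op 1: N0 marks N1=suspect -> (suspect,v1)
Op 2: gossip N1<->N0 -> N1.N0=(alive,v0) N1.N1=(suspect,v1) N1.N2=(alive,v0) N1.N3=(alive,v0) | N0.N0=(alive,v0) N0.N1=(suspect,v1) N0.N2=(alive,v0) N0.N3=(alive,v0)
Op 3: gossip N2<->N1 -> N2.N0=(alive,v0) N2.N1=(suspect,v1) N2.N2=(alive,v0) N2.N3=(alive,v0) | N1.N0=(alive,v0) N1.N1=(suspect,v1) N1.N2=(alive,v0) N1.N3=(alive,v0)
Op 4: N1 marks N0=dead -> (dead,v1)
Op 5: N0 marks N0=suspect -> (suspect,v1)
Op 6: N1 marks N0=dead -> (dead,v2)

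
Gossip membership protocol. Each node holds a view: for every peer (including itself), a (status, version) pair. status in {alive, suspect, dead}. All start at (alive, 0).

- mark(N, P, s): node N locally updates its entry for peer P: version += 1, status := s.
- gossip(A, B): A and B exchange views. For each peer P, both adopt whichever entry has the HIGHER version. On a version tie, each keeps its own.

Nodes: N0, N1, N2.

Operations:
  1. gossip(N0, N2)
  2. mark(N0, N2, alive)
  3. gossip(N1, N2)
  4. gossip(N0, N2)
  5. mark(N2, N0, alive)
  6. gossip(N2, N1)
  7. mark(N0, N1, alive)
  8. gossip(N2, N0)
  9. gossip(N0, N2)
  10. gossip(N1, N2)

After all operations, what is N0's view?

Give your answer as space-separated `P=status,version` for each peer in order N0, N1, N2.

Answer: N0=alive,1 N1=alive,1 N2=alive,1

Derivation:
Op 1: gossip N0<->N2 -> N0.N0=(alive,v0) N0.N1=(alive,v0) N0.N2=(alive,v0) | N2.N0=(alive,v0) N2.N1=(alive,v0) N2.N2=(alive,v0)
Op 2: N0 marks N2=alive -> (alive,v1)
Op 3: gossip N1<->N2 -> N1.N0=(alive,v0) N1.N1=(alive,v0) N1.N2=(alive,v0) | N2.N0=(alive,v0) N2.N1=(alive,v0) N2.N2=(alive,v0)
Op 4: gossip N0<->N2 -> N0.N0=(alive,v0) N0.N1=(alive,v0) N0.N2=(alive,v1) | N2.N0=(alive,v0) N2.N1=(alive,v0) N2.N2=(alive,v1)
Op 5: N2 marks N0=alive -> (alive,v1)
Op 6: gossip N2<->N1 -> N2.N0=(alive,v1) N2.N1=(alive,v0) N2.N2=(alive,v1) | N1.N0=(alive,v1) N1.N1=(alive,v0) N1.N2=(alive,v1)
Op 7: N0 marks N1=alive -> (alive,v1)
Op 8: gossip N2<->N0 -> N2.N0=(alive,v1) N2.N1=(alive,v1) N2.N2=(alive,v1) | N0.N0=(alive,v1) N0.N1=(alive,v1) N0.N2=(alive,v1)
Op 9: gossip N0<->N2 -> N0.N0=(alive,v1) N0.N1=(alive,v1) N0.N2=(alive,v1) | N2.N0=(alive,v1) N2.N1=(alive,v1) N2.N2=(alive,v1)
Op 10: gossip N1<->N2 -> N1.N0=(alive,v1) N1.N1=(alive,v1) N1.N2=(alive,v1) | N2.N0=(alive,v1) N2.N1=(alive,v1) N2.N2=(alive,v1)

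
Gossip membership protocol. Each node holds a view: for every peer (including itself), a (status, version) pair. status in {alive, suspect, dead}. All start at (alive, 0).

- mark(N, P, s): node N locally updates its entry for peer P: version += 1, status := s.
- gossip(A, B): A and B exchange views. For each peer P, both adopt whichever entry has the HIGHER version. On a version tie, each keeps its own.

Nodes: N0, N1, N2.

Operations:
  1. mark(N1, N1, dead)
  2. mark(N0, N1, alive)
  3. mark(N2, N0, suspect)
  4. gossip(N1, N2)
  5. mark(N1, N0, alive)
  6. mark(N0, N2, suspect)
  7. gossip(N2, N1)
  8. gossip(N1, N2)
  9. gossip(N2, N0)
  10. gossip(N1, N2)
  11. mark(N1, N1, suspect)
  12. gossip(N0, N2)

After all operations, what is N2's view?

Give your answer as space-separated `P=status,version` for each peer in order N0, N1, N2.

Answer: N0=alive,2 N1=dead,1 N2=suspect,1

Derivation:
Op 1: N1 marks N1=dead -> (dead,v1)
Op 2: N0 marks N1=alive -> (alive,v1)
Op 3: N2 marks N0=suspect -> (suspect,v1)
Op 4: gossip N1<->N2 -> N1.N0=(suspect,v1) N1.N1=(dead,v1) N1.N2=(alive,v0) | N2.N0=(suspect,v1) N2.N1=(dead,v1) N2.N2=(alive,v0)
Op 5: N1 marks N0=alive -> (alive,v2)
Op 6: N0 marks N2=suspect -> (suspect,v1)
Op 7: gossip N2<->N1 -> N2.N0=(alive,v2) N2.N1=(dead,v1) N2.N2=(alive,v0) | N1.N0=(alive,v2) N1.N1=(dead,v1) N1.N2=(alive,v0)
Op 8: gossip N1<->N2 -> N1.N0=(alive,v2) N1.N1=(dead,v1) N1.N2=(alive,v0) | N2.N0=(alive,v2) N2.N1=(dead,v1) N2.N2=(alive,v0)
Op 9: gossip N2<->N0 -> N2.N0=(alive,v2) N2.N1=(dead,v1) N2.N2=(suspect,v1) | N0.N0=(alive,v2) N0.N1=(alive,v1) N0.N2=(suspect,v1)
Op 10: gossip N1<->N2 -> N1.N0=(alive,v2) N1.N1=(dead,v1) N1.N2=(suspect,v1) | N2.N0=(alive,v2) N2.N1=(dead,v1) N2.N2=(suspect,v1)
Op 11: N1 marks N1=suspect -> (suspect,v2)
Op 12: gossip N0<->N2 -> N0.N0=(alive,v2) N0.N1=(alive,v1) N0.N2=(suspect,v1) | N2.N0=(alive,v2) N2.N1=(dead,v1) N2.N2=(suspect,v1)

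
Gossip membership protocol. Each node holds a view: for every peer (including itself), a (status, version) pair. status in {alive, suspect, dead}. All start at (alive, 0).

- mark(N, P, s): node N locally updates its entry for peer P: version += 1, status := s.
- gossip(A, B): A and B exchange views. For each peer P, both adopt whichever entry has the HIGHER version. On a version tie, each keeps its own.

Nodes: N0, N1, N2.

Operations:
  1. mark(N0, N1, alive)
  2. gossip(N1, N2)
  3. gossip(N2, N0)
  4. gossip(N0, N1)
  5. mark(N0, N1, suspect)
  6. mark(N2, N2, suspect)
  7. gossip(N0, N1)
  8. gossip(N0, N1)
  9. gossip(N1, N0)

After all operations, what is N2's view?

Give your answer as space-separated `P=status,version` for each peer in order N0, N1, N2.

Answer: N0=alive,0 N1=alive,1 N2=suspect,1

Derivation:
Op 1: N0 marks N1=alive -> (alive,v1)
Op 2: gossip N1<->N2 -> N1.N0=(alive,v0) N1.N1=(alive,v0) N1.N2=(alive,v0) | N2.N0=(alive,v0) N2.N1=(alive,v0) N2.N2=(alive,v0)
Op 3: gossip N2<->N0 -> N2.N0=(alive,v0) N2.N1=(alive,v1) N2.N2=(alive,v0) | N0.N0=(alive,v0) N0.N1=(alive,v1) N0.N2=(alive,v0)
Op 4: gossip N0<->N1 -> N0.N0=(alive,v0) N0.N1=(alive,v1) N0.N2=(alive,v0) | N1.N0=(alive,v0) N1.N1=(alive,v1) N1.N2=(alive,v0)
Op 5: N0 marks N1=suspect -> (suspect,v2)
Op 6: N2 marks N2=suspect -> (suspect,v1)
Op 7: gossip N0<->N1 -> N0.N0=(alive,v0) N0.N1=(suspect,v2) N0.N2=(alive,v0) | N1.N0=(alive,v0) N1.N1=(suspect,v2) N1.N2=(alive,v0)
Op 8: gossip N0<->N1 -> N0.N0=(alive,v0) N0.N1=(suspect,v2) N0.N2=(alive,v0) | N1.N0=(alive,v0) N1.N1=(suspect,v2) N1.N2=(alive,v0)
Op 9: gossip N1<->N0 -> N1.N0=(alive,v0) N1.N1=(suspect,v2) N1.N2=(alive,v0) | N0.N0=(alive,v0) N0.N1=(suspect,v2) N0.N2=(alive,v0)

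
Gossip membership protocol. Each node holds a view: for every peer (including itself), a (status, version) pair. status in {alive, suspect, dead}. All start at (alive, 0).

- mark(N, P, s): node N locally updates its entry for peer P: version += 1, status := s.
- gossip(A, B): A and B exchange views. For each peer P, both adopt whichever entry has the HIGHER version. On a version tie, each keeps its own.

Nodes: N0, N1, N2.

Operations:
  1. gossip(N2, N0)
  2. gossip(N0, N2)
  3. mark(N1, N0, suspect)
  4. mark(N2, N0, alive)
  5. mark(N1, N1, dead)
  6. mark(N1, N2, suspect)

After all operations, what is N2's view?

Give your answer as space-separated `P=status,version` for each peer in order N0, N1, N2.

Answer: N0=alive,1 N1=alive,0 N2=alive,0

Derivation:
Op 1: gossip N2<->N0 -> N2.N0=(alive,v0) N2.N1=(alive,v0) N2.N2=(alive,v0) | N0.N0=(alive,v0) N0.N1=(alive,v0) N0.N2=(alive,v0)
Op 2: gossip N0<->N2 -> N0.N0=(alive,v0) N0.N1=(alive,v0) N0.N2=(alive,v0) | N2.N0=(alive,v0) N2.N1=(alive,v0) N2.N2=(alive,v0)
Op 3: N1 marks N0=suspect -> (suspect,v1)
Op 4: N2 marks N0=alive -> (alive,v1)
Op 5: N1 marks N1=dead -> (dead,v1)
Op 6: N1 marks N2=suspect -> (suspect,v1)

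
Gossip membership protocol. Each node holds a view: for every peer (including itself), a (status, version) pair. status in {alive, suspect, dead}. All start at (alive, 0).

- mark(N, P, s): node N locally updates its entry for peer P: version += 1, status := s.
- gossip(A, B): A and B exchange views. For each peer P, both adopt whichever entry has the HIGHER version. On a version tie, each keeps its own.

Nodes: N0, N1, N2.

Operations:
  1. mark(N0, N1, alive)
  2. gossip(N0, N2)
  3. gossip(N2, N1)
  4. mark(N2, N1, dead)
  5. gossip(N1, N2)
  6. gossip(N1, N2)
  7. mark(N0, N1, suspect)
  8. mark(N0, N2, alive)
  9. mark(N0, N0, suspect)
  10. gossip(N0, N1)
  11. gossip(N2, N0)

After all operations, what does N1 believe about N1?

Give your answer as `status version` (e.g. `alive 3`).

Answer: dead 2

Derivation:
Op 1: N0 marks N1=alive -> (alive,v1)
Op 2: gossip N0<->N2 -> N0.N0=(alive,v0) N0.N1=(alive,v1) N0.N2=(alive,v0) | N2.N0=(alive,v0) N2.N1=(alive,v1) N2.N2=(alive,v0)
Op 3: gossip N2<->N1 -> N2.N0=(alive,v0) N2.N1=(alive,v1) N2.N2=(alive,v0) | N1.N0=(alive,v0) N1.N1=(alive,v1) N1.N2=(alive,v0)
Op 4: N2 marks N1=dead -> (dead,v2)
Op 5: gossip N1<->N2 -> N1.N0=(alive,v0) N1.N1=(dead,v2) N1.N2=(alive,v0) | N2.N0=(alive,v0) N2.N1=(dead,v2) N2.N2=(alive,v0)
Op 6: gossip N1<->N2 -> N1.N0=(alive,v0) N1.N1=(dead,v2) N1.N2=(alive,v0) | N2.N0=(alive,v0) N2.N1=(dead,v2) N2.N2=(alive,v0)
Op 7: N0 marks N1=suspect -> (suspect,v2)
Op 8: N0 marks N2=alive -> (alive,v1)
Op 9: N0 marks N0=suspect -> (suspect,v1)
Op 10: gossip N0<->N1 -> N0.N0=(suspect,v1) N0.N1=(suspect,v2) N0.N2=(alive,v1) | N1.N0=(suspect,v1) N1.N1=(dead,v2) N1.N2=(alive,v1)
Op 11: gossip N2<->N0 -> N2.N0=(suspect,v1) N2.N1=(dead,v2) N2.N2=(alive,v1) | N0.N0=(suspect,v1) N0.N1=(suspect,v2) N0.N2=(alive,v1)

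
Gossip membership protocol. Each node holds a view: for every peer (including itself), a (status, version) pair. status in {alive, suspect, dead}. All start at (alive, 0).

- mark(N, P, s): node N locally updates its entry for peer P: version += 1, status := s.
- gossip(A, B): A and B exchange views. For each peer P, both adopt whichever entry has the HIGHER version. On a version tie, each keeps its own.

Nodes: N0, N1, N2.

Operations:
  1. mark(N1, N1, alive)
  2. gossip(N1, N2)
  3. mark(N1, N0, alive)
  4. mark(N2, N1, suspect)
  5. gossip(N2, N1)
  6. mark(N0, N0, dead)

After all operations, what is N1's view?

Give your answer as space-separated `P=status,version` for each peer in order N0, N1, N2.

Answer: N0=alive,1 N1=suspect,2 N2=alive,0

Derivation:
Op 1: N1 marks N1=alive -> (alive,v1)
Op 2: gossip N1<->N2 -> N1.N0=(alive,v0) N1.N1=(alive,v1) N1.N2=(alive,v0) | N2.N0=(alive,v0) N2.N1=(alive,v1) N2.N2=(alive,v0)
Op 3: N1 marks N0=alive -> (alive,v1)
Op 4: N2 marks N1=suspect -> (suspect,v2)
Op 5: gossip N2<->N1 -> N2.N0=(alive,v1) N2.N1=(suspect,v2) N2.N2=(alive,v0) | N1.N0=(alive,v1) N1.N1=(suspect,v2) N1.N2=(alive,v0)
Op 6: N0 marks N0=dead -> (dead,v1)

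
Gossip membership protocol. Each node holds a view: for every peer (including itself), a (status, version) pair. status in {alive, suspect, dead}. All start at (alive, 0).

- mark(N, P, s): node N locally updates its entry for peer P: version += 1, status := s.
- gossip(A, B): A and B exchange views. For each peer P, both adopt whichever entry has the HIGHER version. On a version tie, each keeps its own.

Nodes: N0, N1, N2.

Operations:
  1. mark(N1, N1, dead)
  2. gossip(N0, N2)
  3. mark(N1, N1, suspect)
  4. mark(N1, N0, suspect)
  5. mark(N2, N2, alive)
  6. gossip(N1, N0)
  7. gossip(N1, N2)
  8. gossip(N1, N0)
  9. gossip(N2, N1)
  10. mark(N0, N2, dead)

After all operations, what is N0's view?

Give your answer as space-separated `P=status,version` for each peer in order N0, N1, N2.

Op 1: N1 marks N1=dead -> (dead,v1)
Op 2: gossip N0<->N2 -> N0.N0=(alive,v0) N0.N1=(alive,v0) N0.N2=(alive,v0) | N2.N0=(alive,v0) N2.N1=(alive,v0) N2.N2=(alive,v0)
Op 3: N1 marks N1=suspect -> (suspect,v2)
Op 4: N1 marks N0=suspect -> (suspect,v1)
Op 5: N2 marks N2=alive -> (alive,v1)
Op 6: gossip N1<->N0 -> N1.N0=(suspect,v1) N1.N1=(suspect,v2) N1.N2=(alive,v0) | N0.N0=(suspect,v1) N0.N1=(suspect,v2) N0.N2=(alive,v0)
Op 7: gossip N1<->N2 -> N1.N0=(suspect,v1) N1.N1=(suspect,v2) N1.N2=(alive,v1) | N2.N0=(suspect,v1) N2.N1=(suspect,v2) N2.N2=(alive,v1)
Op 8: gossip N1<->N0 -> N1.N0=(suspect,v1) N1.N1=(suspect,v2) N1.N2=(alive,v1) | N0.N0=(suspect,v1) N0.N1=(suspect,v2) N0.N2=(alive,v1)
Op 9: gossip N2<->N1 -> N2.N0=(suspect,v1) N2.N1=(suspect,v2) N2.N2=(alive,v1) | N1.N0=(suspect,v1) N1.N1=(suspect,v2) N1.N2=(alive,v1)
Op 10: N0 marks N2=dead -> (dead,v2)

Answer: N0=suspect,1 N1=suspect,2 N2=dead,2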